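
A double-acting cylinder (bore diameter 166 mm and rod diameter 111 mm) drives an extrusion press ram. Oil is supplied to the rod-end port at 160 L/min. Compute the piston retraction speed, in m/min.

Rod-side annular area A_ann = π/4 × (166² − 111²) = 11970 mm^2
Flow into the rod-end port fills the annular volume.
v = Q / A

v ≈ 13.4 m/min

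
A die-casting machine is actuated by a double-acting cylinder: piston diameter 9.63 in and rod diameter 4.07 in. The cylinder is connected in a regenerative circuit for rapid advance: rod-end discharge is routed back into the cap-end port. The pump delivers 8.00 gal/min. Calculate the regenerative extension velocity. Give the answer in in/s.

In regeneration the rod-end outflow joins the pump flow into the cap end, so the net volume the pump must supply per unit advance equals the rod cross-section area.
Rod cross-section A_rod = π/4 × (4.07 in)² = 13.01 in^2
v = Q_pump / A_rod

v ≈ 2.37 in/s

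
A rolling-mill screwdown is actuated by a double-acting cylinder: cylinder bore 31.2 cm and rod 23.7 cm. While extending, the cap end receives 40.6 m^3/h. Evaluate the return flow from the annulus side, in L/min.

Q_out ≈ 286 L/min

Cap-side area A_cap = π/4 × (31.2 cm)² = 764.5 cm^2
Rod-side annular area A_ann = π/4 × (31.2² − 23.7²) = 323.4 cm^2
Piston speed v = Q_in/A_cap; rod-end outflow Q_out = v × A_ann = Q_in × A_ann/A_cap.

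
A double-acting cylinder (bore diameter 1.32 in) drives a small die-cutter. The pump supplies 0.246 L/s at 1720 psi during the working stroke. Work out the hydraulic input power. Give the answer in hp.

W ≈ 3.91 hp

Hydraulic power = P × Q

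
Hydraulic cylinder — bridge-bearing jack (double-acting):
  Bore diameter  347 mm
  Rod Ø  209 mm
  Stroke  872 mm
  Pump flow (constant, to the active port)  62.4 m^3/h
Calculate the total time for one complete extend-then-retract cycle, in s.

t ≈ 7.79 s

Cap-side area A_cap = π/4 × (347 mm)² = 94570 mm^2
Rod-side annular area A_ann = π/4 × (347² − 209²) = 60260 mm^2
t_ext = A_cap·L/Q = 4.758 s
t_ret = A_ann·L/Q = 3.032 s
t_cycle = t_ext + t_ret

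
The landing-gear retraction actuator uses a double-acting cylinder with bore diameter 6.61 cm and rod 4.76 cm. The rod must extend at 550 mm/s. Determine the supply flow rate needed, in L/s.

Cap-side area A_cap = π/4 × (6.61 cm)² = 34.32 cm^2
Q = A × v

Q ≈ 1.89 L/s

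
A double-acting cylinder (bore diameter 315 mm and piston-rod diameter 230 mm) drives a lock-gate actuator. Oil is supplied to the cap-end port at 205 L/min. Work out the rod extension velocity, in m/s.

Cap-side area A_cap = π/4 × (315 mm)² = 77930 mm^2
v = Q / A

v ≈ 0.0438 m/s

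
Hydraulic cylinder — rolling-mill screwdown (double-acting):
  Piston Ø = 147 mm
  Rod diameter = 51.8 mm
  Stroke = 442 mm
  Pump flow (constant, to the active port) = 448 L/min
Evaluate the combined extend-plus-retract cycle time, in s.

Cap-side area A_cap = π/4 × (147 mm)² = 16970 mm^2
Rod-side annular area A_ann = π/4 × (147² − 51.8²) = 14860 mm^2
t_ext = A_cap·L/Q = 1.005 s
t_ret = A_ann·L/Q = 0.8799 s
t_cycle = t_ext + t_ret

t ≈ 1.88 s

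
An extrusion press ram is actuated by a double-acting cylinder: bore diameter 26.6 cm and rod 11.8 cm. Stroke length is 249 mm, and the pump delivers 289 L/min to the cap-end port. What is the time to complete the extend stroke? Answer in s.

t ≈ 2.87 s

Cap-side area A_cap = π/4 × (26.6 cm)² = 555.7 cm^2
Swept volume V = A × L; t = V / Q = A·L / Q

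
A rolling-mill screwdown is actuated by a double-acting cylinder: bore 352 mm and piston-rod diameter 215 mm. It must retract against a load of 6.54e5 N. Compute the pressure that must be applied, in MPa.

Rod-side annular area A_ann = π/4 × (352² − 215²) = 61010 mm^2
Retraction: pressure acts on the annular area.
P = F / A = 6.54e5 N / A

P ≈ 10.7 MPa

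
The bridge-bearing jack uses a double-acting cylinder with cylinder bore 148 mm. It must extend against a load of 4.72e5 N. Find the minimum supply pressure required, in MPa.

P ≈ 27.4 MPa

Cap-side area A_cap = π/4 × (148 mm)² = 17200 mm^2
P = F / A = 4.72e5 N / A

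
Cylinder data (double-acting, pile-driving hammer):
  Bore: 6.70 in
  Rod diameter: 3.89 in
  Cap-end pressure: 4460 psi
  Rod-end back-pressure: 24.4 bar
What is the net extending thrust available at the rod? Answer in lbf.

F ≈ 1.49e5 lbf

Cap-side area A_cap = π/4 × (6.70 in)² = 35.26 in^2
Rod-side annular area A_ann = π/4 × (6.70² − 3.89²) = 23.37 in^2
Net thrust = P_cap·A_cap − P_rod·A_ann = 1.572e5 lbf − 8271 lbf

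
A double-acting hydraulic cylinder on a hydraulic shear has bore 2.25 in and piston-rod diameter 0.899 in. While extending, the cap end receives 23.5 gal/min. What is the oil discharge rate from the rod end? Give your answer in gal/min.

Q_out ≈ 19.7 gal/min

Cap-side area A_cap = π/4 × (2.25 in)² = 3.976 in^2
Rod-side annular area A_ann = π/4 × (2.25² − 0.899²) = 3.341 in^2
Piston speed v = Q_in/A_cap; rod-end outflow Q_out = v × A_ann = Q_in × A_ann/A_cap.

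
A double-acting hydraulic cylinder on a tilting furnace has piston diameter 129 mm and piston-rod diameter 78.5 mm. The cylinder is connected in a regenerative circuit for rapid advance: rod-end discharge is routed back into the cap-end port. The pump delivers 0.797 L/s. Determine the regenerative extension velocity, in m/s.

v ≈ 0.165 m/s

In regeneration the rod-end outflow joins the pump flow into the cap end, so the net volume the pump must supply per unit advance equals the rod cross-section area.
Rod cross-section A_rod = π/4 × (78.5 mm)² = 4840 mm^2
v = Q_pump / A_rod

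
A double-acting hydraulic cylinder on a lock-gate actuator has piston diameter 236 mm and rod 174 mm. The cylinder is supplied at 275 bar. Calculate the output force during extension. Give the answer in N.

Cap-side area A_cap = π/4 × (236 mm)² = 43740 mm^2
F = P × A_cap = 275 bar × A_cap

F ≈ 1.20e6 N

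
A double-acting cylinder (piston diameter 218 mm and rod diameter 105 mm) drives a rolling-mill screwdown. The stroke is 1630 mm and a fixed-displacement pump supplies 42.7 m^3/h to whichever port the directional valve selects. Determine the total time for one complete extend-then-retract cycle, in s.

Cap-side area A_cap = π/4 × (218 mm)² = 37330 mm^2
Rod-side annular area A_ann = π/4 × (218² − 105²) = 28670 mm^2
t_ext = A_cap·L/Q = 5.129 s
t_ret = A_ann·L/Q = 3.939 s
t_cycle = t_ext + t_ret

t ≈ 9.07 s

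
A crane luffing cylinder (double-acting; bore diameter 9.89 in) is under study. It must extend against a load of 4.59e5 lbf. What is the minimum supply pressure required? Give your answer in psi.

P ≈ 5970 psi

Cap-side area A_cap = π/4 × (9.89 in)² = 76.82 in^2
P = F / A = 4.59e5 lbf / A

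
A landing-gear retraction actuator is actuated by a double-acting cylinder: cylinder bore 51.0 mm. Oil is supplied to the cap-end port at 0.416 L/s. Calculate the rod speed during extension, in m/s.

Cap-side area A_cap = π/4 × (51.0 mm)² = 2043 mm^2
v = Q / A

v ≈ 0.204 m/s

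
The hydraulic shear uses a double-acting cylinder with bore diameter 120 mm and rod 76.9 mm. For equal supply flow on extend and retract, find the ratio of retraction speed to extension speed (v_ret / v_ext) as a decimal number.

v_ret/v_ext ≈ 1.70

Cap-side area A_cap = π/4 × (120 mm)² = 11310 mm^2
Rod-side annular area A_ann = π/4 × (120² − 76.9²) = 6665 mm^2
For equal Q, v ∝ 1/A, so v_ret/v_ext = A_cap/A_ann.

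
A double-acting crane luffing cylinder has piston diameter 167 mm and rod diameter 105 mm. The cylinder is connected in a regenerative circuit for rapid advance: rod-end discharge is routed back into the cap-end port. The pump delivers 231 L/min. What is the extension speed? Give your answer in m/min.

In regeneration the rod-end outflow joins the pump flow into the cap end, so the net volume the pump must supply per unit advance equals the rod cross-section area.
Rod cross-section A_rod = π/4 × (105 mm)² = 8659 mm^2
v = Q_pump / A_rod

v ≈ 26.7 m/min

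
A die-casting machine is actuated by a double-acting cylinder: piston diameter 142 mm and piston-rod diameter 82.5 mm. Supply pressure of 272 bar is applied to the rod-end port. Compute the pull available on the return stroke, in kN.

Rod-side annular area A_ann = π/4 × (142² − 82.5²) = 10490 mm^2
On retraction the pressure acts on the annular area (bore minus rod).
F = P × A_ann

F ≈ 285 kN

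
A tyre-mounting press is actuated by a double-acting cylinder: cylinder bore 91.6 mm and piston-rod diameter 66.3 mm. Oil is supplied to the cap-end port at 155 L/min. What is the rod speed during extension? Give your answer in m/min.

Cap-side area A_cap = π/4 × (91.6 mm)² = 6590 mm^2
v = Q / A

v ≈ 23.5 m/min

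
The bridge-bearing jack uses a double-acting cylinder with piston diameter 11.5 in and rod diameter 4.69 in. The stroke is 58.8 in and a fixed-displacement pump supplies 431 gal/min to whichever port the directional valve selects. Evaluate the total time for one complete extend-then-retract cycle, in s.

Cap-side area A_cap = π/4 × (11.5 in)² = 103.9 in^2
Rod-side annular area A_ann = π/4 × (11.5² − 4.69²) = 86.59 in^2
t_ext = A_cap·L/Q = 3.681 s
t_ret = A_ann·L/Q = 3.068 s
t_cycle = t_ext + t_ret

t ≈ 6.75 s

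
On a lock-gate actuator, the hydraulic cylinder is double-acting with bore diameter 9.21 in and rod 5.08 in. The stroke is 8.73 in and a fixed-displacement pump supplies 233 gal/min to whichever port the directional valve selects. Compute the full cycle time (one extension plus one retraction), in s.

t ≈ 1.10 s

Cap-side area A_cap = π/4 × (9.21 in)² = 66.62 in^2
Rod-side annular area A_ann = π/4 × (9.21² − 5.08²) = 46.35 in^2
t_ext = A_cap·L/Q = 0.6483 s
t_ret = A_ann·L/Q = 0.4511 s
t_cycle = t_ext + t_ret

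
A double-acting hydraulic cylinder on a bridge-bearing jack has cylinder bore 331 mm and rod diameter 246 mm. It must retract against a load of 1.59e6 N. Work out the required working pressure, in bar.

Rod-side annular area A_ann = π/4 × (331² − 246²) = 38520 mm^2
Retraction: pressure acts on the annular area.
P = F / A = 1.59e6 N / A

P ≈ 413 bar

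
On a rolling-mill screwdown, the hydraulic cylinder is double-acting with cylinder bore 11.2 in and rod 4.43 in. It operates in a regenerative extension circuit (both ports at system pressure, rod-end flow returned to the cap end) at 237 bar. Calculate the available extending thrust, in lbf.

F ≈ 53000 lbf

With equal pressure on both faces, forces on the annular region cancel; the net push is pressure × rod cross-section.
Rod cross-section A_rod = π/4 × (4.43 in)² = 15.41 in^2
F = P × A_rod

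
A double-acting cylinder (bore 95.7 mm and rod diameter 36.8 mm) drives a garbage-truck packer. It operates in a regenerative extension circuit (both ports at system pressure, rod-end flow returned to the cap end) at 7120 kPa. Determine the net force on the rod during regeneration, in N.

F ≈ 7570 N

With equal pressure on both faces, forces on the annular region cancel; the net push is pressure × rod cross-section.
Rod cross-section A_rod = π/4 × (36.8 mm)² = 1064 mm^2
F = P × A_rod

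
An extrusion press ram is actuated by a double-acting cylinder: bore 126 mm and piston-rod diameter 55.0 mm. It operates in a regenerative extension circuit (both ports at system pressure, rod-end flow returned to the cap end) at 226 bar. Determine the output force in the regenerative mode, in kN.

With equal pressure on both faces, forces on the annular region cancel; the net push is pressure × rod cross-section.
Rod cross-section A_rod = π/4 × (55.0 mm)² = 2376 mm^2
F = P × A_rod

F ≈ 53.7 kN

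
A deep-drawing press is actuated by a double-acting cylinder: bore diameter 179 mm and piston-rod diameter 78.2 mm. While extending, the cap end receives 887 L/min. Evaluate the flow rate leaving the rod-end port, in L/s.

Q_out ≈ 12.0 L/s

Cap-side area A_cap = π/4 × (179 mm)² = 25160 mm^2
Rod-side annular area A_ann = π/4 × (179² − 78.2²) = 20360 mm^2
Piston speed v = Q_in/A_cap; rod-end outflow Q_out = v × A_ann = Q_in × A_ann/A_cap.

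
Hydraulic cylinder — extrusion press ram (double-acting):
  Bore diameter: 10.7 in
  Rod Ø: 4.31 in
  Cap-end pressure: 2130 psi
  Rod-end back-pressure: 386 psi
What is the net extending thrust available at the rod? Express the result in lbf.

Cap-side area A_cap = π/4 × (10.7 in)² = 89.92 in^2
Rod-side annular area A_ann = π/4 × (10.7² − 4.31²) = 75.33 in^2
Net thrust = P_cap·A_cap − P_rod·A_ann = 1.915e5 lbf − 29080 lbf

F ≈ 1.62e5 lbf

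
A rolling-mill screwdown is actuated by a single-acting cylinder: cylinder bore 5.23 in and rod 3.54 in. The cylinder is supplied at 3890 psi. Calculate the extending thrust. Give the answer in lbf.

F ≈ 83600 lbf

Cap-side area A_cap = π/4 × (5.23 in)² = 21.48 in^2
F = P × A_cap = 3890 psi × A_cap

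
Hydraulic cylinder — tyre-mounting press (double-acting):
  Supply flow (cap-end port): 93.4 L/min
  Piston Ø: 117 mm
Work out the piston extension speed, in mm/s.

v ≈ 145 mm/s

Cap-side area A_cap = π/4 × (117 mm)² = 10750 mm^2
v = Q / A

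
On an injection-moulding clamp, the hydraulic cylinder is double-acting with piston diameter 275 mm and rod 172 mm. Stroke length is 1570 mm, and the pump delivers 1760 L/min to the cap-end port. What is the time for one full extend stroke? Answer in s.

t ≈ 3.18 s

Cap-side area A_cap = π/4 × (275 mm)² = 59400 mm^2
Swept volume V = A × L; t = V / Q = A·L / Q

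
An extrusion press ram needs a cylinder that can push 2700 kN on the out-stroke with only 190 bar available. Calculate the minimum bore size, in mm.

Extension force acts on the full piston face: F = P × (π/4)D².
D = √(4F / (πP)) = √(4 × 2700 kN / (π × 190 bar))

D ≈ 425 mm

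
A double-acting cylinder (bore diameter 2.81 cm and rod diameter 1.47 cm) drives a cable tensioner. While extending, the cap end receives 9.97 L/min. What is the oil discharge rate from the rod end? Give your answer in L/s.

Cap-side area A_cap = π/4 × (2.81 cm)² = 6.202 cm^2
Rod-side annular area A_ann = π/4 × (2.81² − 1.47²) = 4.504 cm^2
Piston speed v = Q_in/A_cap; rod-end outflow Q_out = v × A_ann = Q_in × A_ann/A_cap.

Q_out ≈ 0.121 L/s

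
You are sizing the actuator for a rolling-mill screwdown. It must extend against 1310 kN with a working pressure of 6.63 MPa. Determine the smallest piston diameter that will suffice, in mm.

D ≈ 502 mm

Extension force acts on the full piston face: F = P × (π/4)D².
D = √(4F / (πP)) = √(4 × 1310 kN / (π × 6.63 MPa))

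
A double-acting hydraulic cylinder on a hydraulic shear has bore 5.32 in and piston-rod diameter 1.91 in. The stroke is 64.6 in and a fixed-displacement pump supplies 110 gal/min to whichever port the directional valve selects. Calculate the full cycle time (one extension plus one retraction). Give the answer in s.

t ≈ 6.34 s

Cap-side area A_cap = π/4 × (5.32 in)² = 22.23 in^2
Rod-side annular area A_ann = π/4 × (5.32² − 1.91²) = 19.36 in^2
t_ext = A_cap·L/Q = 3.391 s
t_ret = A_ann·L/Q = 2.954 s
t_cycle = t_ext + t_ret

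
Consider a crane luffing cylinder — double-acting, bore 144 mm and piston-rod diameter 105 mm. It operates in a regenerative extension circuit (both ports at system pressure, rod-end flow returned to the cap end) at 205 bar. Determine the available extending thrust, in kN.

With equal pressure on both faces, forces on the annular region cancel; the net push is pressure × rod cross-section.
Rod cross-section A_rod = π/4 × (105 mm)² = 8659 mm^2
F = P × A_rod

F ≈ 178 kN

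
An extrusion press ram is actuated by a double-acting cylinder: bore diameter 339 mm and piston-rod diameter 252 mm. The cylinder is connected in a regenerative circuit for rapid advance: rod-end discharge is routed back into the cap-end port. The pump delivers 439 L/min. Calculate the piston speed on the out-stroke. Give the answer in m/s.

In regeneration the rod-end outflow joins the pump flow into the cap end, so the net volume the pump must supply per unit advance equals the rod cross-section area.
Rod cross-section A_rod = π/4 × (252 mm)² = 49880 mm^2
v = Q_pump / A_rod

v ≈ 0.147 m/s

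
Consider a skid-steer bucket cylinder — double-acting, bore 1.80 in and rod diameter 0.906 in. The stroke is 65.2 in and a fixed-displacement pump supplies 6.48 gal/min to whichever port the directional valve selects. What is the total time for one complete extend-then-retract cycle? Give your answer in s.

Cap-side area A_cap = π/4 × (1.80 in)² = 2.545 in^2
Rod-side annular area A_ann = π/4 × (1.80² − 0.906²) = 1.900 in^2
t_ext = A_cap·L/Q = 6.650 s
t_ret = A_ann·L/Q = 4.966 s
t_cycle = t_ext + t_ret

t ≈ 11.6 s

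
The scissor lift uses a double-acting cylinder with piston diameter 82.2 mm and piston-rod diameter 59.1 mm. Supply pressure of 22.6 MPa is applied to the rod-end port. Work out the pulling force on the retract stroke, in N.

F ≈ 57900 N

Rod-side annular area A_ann = π/4 × (82.2² − 59.1²) = 2564 mm^2
On retraction the pressure acts on the annular area (bore minus rod).
F = P × A_ann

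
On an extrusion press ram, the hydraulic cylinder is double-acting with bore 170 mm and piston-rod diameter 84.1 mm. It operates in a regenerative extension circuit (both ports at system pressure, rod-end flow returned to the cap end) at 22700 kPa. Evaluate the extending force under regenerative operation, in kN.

With equal pressure on both faces, forces on the annular region cancel; the net push is pressure × rod cross-section.
Rod cross-section A_rod = π/4 × (84.1 mm)² = 5555 mm^2
F = P × A_rod

F ≈ 126 kN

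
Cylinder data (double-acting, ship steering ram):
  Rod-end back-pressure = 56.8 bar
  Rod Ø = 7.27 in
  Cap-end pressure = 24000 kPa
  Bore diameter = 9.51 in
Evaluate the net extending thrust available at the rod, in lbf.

F ≈ 2.23e5 lbf

Cap-side area A_cap = π/4 × (9.51 in)² = 71.03 in^2
Rod-side annular area A_ann = π/4 × (9.51² − 7.27²) = 29.52 in^2
Net thrust = P_cap·A_cap − P_rod·A_ann = 2.473e5 lbf − 24320 lbf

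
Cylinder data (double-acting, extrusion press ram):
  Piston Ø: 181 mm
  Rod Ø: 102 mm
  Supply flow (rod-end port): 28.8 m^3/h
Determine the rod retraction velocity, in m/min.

Rod-side annular area A_ann = π/4 × (181² − 102²) = 17560 mm^2
Flow into the rod-end port fills the annular volume.
v = Q / A

v ≈ 27.3 m/min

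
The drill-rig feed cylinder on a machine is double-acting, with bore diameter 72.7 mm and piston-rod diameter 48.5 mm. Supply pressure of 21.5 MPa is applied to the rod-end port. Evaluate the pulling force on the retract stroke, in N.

Rod-side annular area A_ann = π/4 × (72.7² − 48.5²) = 2304 mm^2
On retraction the pressure acts on the annular area (bore minus rod).
F = P × A_ann

F ≈ 49500 N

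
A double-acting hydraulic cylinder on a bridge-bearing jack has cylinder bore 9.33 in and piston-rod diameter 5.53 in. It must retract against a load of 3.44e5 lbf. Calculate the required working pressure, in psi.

Rod-side annular area A_ann = π/4 × (9.33² − 5.53²) = 44.35 in^2
Retraction: pressure acts on the annular area.
P = F / A = 3.44e5 lbf / A

P ≈ 7760 psi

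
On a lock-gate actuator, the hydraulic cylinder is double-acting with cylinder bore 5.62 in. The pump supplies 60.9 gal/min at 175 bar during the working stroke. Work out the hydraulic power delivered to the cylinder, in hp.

W ≈ 90.2 hp

Hydraulic power = P × Q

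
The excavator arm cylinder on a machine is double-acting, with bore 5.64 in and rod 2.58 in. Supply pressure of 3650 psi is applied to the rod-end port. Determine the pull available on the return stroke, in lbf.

F ≈ 72100 lbf

Rod-side annular area A_ann = π/4 × (5.64² − 2.58²) = 19.76 in^2
On retraction the pressure acts on the annular area (bore minus rod).
F = P × A_ann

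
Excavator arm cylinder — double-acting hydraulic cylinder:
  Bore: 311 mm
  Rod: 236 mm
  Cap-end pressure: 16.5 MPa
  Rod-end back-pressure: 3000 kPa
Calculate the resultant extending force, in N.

Cap-side area A_cap = π/4 × (311 mm)² = 75960 mm^2
Rod-side annular area A_ann = π/4 × (311² − 236²) = 32220 mm^2
Net thrust = P_cap·A_cap − P_rod·A_ann = 1.253e6 N − 96660 N

F ≈ 1.16e6 N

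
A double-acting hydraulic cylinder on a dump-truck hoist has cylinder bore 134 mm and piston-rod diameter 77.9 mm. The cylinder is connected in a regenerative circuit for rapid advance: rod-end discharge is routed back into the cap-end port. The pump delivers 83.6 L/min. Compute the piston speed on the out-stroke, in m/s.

v ≈ 0.292 m/s

In regeneration the rod-end outflow joins the pump flow into the cap end, so the net volume the pump must supply per unit advance equals the rod cross-section area.
Rod cross-section A_rod = π/4 × (77.9 mm)² = 4766 mm^2
v = Q_pump / A_rod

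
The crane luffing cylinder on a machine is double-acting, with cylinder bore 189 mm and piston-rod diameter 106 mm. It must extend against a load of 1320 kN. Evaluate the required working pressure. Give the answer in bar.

P ≈ 471 bar

Cap-side area A_cap = π/4 × (189 mm)² = 28060 mm^2
P = F / A = 1320 kN / A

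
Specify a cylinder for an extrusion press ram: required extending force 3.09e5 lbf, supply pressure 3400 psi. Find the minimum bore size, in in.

D ≈ 10.8 in

Extension force acts on the full piston face: F = P × (π/4)D².
D = √(4F / (πP)) = √(4 × 3.09e5 lbf / (π × 3400 psi))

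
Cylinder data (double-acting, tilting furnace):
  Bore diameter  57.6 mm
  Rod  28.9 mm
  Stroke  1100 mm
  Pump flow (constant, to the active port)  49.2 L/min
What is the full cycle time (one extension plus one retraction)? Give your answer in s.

t ≈ 6.11 s

Cap-side area A_cap = π/4 × (57.6 mm)² = 2606 mm^2
Rod-side annular area A_ann = π/4 × (57.6² − 28.9²) = 1950 mm^2
t_ext = A_cap·L/Q = 3.496 s
t_ret = A_ann·L/Q = 2.616 s
t_cycle = t_ext + t_ret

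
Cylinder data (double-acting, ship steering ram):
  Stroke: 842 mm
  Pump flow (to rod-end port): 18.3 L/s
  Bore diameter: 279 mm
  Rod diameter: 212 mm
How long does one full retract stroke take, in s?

t ≈ 1.19 s

Rod-side annular area A_ann = π/4 × (279² − 212²) = 25840 mm^2
Swept volume V = A × L; t = V / Q = A·L / Q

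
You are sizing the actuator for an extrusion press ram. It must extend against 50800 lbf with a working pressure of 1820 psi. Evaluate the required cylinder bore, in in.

Extension force acts on the full piston face: F = P × (π/4)D².
D = √(4F / (πP)) = √(4 × 50800 lbf / (π × 1820 psi))

D ≈ 5.96 in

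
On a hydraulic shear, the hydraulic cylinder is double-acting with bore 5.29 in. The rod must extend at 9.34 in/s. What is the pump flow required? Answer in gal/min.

Cap-side area A_cap = π/4 × (5.29 in)² = 21.98 in^2
Q = A × v

Q ≈ 53.3 gal/min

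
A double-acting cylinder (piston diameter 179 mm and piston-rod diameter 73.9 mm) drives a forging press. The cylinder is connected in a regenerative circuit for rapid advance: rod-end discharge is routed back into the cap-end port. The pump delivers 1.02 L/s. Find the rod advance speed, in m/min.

v ≈ 14.3 m/min

In regeneration the rod-end outflow joins the pump flow into the cap end, so the net volume the pump must supply per unit advance equals the rod cross-section area.
Rod cross-section A_rod = π/4 × (73.9 mm)² = 4289 mm^2
v = Q_pump / A_rod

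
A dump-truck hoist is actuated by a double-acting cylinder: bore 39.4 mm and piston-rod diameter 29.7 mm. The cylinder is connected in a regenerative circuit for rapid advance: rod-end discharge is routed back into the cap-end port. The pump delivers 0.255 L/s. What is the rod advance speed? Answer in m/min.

In regeneration the rod-end outflow joins the pump flow into the cap end, so the net volume the pump must supply per unit advance equals the rod cross-section area.
Rod cross-section A_rod = π/4 × (29.7 mm)² = 692.8 mm^2
v = Q_pump / A_rod

v ≈ 22.1 m/min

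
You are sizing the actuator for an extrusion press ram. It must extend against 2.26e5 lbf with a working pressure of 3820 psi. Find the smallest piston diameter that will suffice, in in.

D ≈ 8.68 in

Extension force acts on the full piston face: F = P × (π/4)D².
D = √(4F / (πP)) = √(4 × 2.26e5 lbf / (π × 3820 psi))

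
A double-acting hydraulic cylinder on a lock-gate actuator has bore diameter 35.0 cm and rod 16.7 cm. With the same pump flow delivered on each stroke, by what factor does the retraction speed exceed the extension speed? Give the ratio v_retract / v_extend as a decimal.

Cap-side area A_cap = π/4 × (35.0 cm)² = 962.1 cm^2
Rod-side annular area A_ann = π/4 × (35.0² − 16.7²) = 743.1 cm^2
For equal Q, v ∝ 1/A, so v_ret/v_ext = A_cap/A_ann.

v_ret/v_ext ≈ 1.29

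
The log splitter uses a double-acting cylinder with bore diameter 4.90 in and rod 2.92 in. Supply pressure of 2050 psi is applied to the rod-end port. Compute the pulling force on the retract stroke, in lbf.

Rod-side annular area A_ann = π/4 × (4.90² − 2.92²) = 12.16 in^2
On retraction the pressure acts on the annular area (bore minus rod).
F = P × A_ann

F ≈ 24900 lbf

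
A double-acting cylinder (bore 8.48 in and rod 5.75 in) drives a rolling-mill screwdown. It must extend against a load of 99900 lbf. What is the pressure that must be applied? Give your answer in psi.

Cap-side area A_cap = π/4 × (8.48 in)² = 56.48 in^2
P = F / A = 99900 lbf / A

P ≈ 1770 psi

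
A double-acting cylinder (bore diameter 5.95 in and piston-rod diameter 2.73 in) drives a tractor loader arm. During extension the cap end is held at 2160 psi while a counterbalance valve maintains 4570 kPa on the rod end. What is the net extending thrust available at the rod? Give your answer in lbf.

F ≈ 45500 lbf

Cap-side area A_cap = π/4 × (5.95 in)² = 27.81 in^2
Rod-side annular area A_ann = π/4 × (5.95² − 2.73²) = 21.95 in^2
Net thrust = P_cap·A_cap − P_rod·A_ann = 60060 lbf − 14550 lbf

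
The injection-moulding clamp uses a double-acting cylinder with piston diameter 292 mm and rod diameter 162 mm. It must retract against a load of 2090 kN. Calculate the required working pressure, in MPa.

Rod-side annular area A_ann = π/4 × (292² − 162²) = 46350 mm^2
Retraction: pressure acts on the annular area.
P = F / A = 2090 kN / A

P ≈ 45.1 MPa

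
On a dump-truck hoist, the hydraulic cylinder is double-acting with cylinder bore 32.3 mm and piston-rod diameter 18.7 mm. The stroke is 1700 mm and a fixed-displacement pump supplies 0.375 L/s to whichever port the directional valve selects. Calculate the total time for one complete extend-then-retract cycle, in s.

Cap-side area A_cap = π/4 × (32.3 mm)² = 819.4 mm^2
Rod-side annular area A_ann = π/4 × (32.3² − 18.7²) = 544.8 mm^2
t_ext = A_cap·L/Q = 3.715 s
t_ret = A_ann·L/Q = 2.470 s
t_cycle = t_ext + t_ret

t ≈ 6.18 s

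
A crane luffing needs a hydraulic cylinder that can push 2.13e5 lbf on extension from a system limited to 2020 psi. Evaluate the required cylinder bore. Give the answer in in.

D ≈ 11.6 in

Extension force acts on the full piston face: F = P × (π/4)D².
D = √(4F / (πP)) = √(4 × 2.13e5 lbf / (π × 2020 psi))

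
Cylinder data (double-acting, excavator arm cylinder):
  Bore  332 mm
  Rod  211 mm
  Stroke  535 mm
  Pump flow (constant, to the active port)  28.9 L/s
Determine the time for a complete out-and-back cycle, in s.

Cap-side area A_cap = π/4 × (332 mm)² = 86570 mm^2
Rod-side annular area A_ann = π/4 × (332² − 211²) = 51600 mm^2
t_ext = A_cap·L/Q = 1.603 s
t_ret = A_ann·L/Q = 0.9553 s
t_cycle = t_ext + t_ret

t ≈ 2.56 s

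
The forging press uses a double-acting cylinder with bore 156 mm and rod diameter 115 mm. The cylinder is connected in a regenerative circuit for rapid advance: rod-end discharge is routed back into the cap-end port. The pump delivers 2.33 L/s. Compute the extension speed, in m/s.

In regeneration the rod-end outflow joins the pump flow into the cap end, so the net volume the pump must supply per unit advance equals the rod cross-section area.
Rod cross-section A_rod = π/4 × (115 mm)² = 10390 mm^2
v = Q_pump / A_rod

v ≈ 0.224 m/s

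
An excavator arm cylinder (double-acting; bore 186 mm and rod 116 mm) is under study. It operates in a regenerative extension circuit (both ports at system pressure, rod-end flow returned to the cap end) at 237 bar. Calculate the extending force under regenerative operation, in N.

F ≈ 2.50e5 N

With equal pressure on both faces, forces on the annular region cancel; the net push is pressure × rod cross-section.
Rod cross-section A_rod = π/4 × (116 mm)² = 10570 mm^2
F = P × A_rod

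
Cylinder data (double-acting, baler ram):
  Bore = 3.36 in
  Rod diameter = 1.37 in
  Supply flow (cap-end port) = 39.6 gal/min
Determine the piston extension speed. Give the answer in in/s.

Cap-side area A_cap = π/4 × (3.36 in)² = 8.867 in^2
v = Q / A

v ≈ 17.2 in/s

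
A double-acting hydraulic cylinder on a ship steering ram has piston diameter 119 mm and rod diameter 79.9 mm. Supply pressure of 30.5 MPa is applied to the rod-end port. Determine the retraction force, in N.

Rod-side annular area A_ann = π/4 × (119² − 79.9²) = 6108 mm^2
On retraction the pressure acts on the annular area (bore minus rod).
F = P × A_ann

F ≈ 1.86e5 N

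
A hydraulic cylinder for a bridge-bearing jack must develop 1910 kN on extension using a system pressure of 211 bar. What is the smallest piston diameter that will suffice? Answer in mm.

Extension force acts on the full piston face: F = P × (π/4)D².
D = √(4F / (πP)) = √(4 × 1910 kN / (π × 211 bar))

D ≈ 339 mm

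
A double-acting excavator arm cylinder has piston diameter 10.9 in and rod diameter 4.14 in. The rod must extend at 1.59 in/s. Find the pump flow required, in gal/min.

Q ≈ 38.5 gal/min

Cap-side area A_cap = π/4 × (10.9 in)² = 93.31 in^2
Q = A × v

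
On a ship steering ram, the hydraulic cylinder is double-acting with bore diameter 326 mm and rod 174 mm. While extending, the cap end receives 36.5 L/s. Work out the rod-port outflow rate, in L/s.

Cap-side area A_cap = π/4 × (326 mm)² = 83470 mm^2
Rod-side annular area A_ann = π/4 × (326² − 174²) = 59690 mm^2
Piston speed v = Q_in/A_cap; rod-end outflow Q_out = v × A_ann = Q_in × A_ann/A_cap.

Q_out ≈ 26.1 L/s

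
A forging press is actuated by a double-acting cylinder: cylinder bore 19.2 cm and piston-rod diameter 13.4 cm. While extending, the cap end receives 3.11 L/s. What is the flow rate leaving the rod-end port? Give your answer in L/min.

Q_out ≈ 95.7 L/min

Cap-side area A_cap = π/4 × (19.2 cm)² = 289.5 cm^2
Rod-side annular area A_ann = π/4 × (19.2² − 13.4²) = 148.5 cm^2
Piston speed v = Q_in/A_cap; rod-end outflow Q_out = v × A_ann = Q_in × A_ann/A_cap.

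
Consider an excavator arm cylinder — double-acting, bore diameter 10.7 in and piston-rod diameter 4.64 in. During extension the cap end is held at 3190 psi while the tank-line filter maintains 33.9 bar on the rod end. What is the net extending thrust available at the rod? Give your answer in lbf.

Cap-side area A_cap = π/4 × (10.7 in)² = 89.92 in^2
Rod-side annular area A_ann = π/4 × (10.7² − 4.64²) = 73.01 in^2
Net thrust = P_cap·A_cap − P_rod·A_ann = 2.868e5 lbf − 35900 lbf

F ≈ 2.51e5 lbf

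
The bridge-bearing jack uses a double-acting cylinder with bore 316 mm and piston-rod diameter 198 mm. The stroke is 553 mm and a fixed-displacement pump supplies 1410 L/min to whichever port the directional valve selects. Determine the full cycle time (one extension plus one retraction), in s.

Cap-side area A_cap = π/4 × (316 mm)² = 78430 mm^2
Rod-side annular area A_ann = π/4 × (316² − 198²) = 47640 mm^2
t_ext = A_cap·L/Q = 1.846 s
t_ret = A_ann·L/Q = 1.121 s
t_cycle = t_ext + t_ret

t ≈ 2.97 s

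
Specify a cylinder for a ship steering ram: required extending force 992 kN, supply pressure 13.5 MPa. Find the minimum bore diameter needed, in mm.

D ≈ 306 mm

Extension force acts on the full piston face: F = P × (π/4)D².
D = √(4F / (πP)) = √(4 × 992 kN / (π × 13.5 MPa))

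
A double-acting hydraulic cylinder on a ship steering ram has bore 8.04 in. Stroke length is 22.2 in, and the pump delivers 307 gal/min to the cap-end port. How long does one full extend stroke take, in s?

t ≈ 0.954 s

Cap-side area A_cap = π/4 × (8.04 in)² = 50.77 in^2
Swept volume V = A × L; t = V / Q = A·L / Q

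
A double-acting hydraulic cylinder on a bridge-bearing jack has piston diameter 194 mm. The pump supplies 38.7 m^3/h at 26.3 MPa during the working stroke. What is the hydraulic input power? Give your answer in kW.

W ≈ 283 kW

Hydraulic power = P × Q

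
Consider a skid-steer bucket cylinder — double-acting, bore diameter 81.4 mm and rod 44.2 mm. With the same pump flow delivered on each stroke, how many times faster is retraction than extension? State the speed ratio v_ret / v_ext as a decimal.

v_ret/v_ext ≈ 1.42

Cap-side area A_cap = π/4 × (81.4 mm)² = 5204 mm^2
Rod-side annular area A_ann = π/4 × (81.4² − 44.2²) = 3670 mm^2
For equal Q, v ∝ 1/A, so v_ret/v_ext = A_cap/A_ann.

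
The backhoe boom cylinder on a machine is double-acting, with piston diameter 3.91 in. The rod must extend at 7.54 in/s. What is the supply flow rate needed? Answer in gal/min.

Cap-side area A_cap = π/4 × (3.91 in)² = 12.01 in^2
Q = A × v

Q ≈ 23.5 gal/min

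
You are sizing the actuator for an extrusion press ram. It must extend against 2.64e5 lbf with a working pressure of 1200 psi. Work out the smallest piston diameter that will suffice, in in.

D ≈ 16.7 in

Extension force acts on the full piston face: F = P × (π/4)D².
D = √(4F / (πP)) = √(4 × 2.64e5 lbf / (π × 1200 psi))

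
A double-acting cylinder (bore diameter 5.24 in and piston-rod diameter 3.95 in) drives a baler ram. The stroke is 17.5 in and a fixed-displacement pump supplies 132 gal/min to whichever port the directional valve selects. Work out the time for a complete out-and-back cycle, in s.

Cap-side area A_cap = π/4 × (5.24 in)² = 21.57 in^2
Rod-side annular area A_ann = π/4 × (5.24² − 3.95²) = 9.311 in^2
t_ext = A_cap·L/Q = 0.7426 s
t_ret = A_ann·L/Q = 0.3206 s
t_cycle = t_ext + t_ret

t ≈ 1.06 s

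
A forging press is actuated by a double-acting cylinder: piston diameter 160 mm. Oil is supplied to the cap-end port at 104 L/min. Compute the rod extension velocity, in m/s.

Cap-side area A_cap = π/4 × (160 mm)² = 20110 mm^2
v = Q / A

v ≈ 0.0862 m/s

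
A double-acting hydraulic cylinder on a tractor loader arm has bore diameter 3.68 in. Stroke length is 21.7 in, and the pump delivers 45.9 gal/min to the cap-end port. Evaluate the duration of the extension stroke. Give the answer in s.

Cap-side area A_cap = π/4 × (3.68 in)² = 10.64 in^2
Swept volume V = A × L; t = V / Q = A·L / Q

t ≈ 1.31 s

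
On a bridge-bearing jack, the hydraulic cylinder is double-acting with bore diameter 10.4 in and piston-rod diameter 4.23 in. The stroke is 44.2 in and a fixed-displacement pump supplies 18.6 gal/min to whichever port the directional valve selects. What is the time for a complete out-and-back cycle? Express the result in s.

t ≈ 96.2 s

Cap-side area A_cap = π/4 × (10.4 in)² = 84.95 in^2
Rod-side annular area A_ann = π/4 × (10.4² − 4.23²) = 70.90 in^2
t_ext = A_cap·L/Q = 52.43 s
t_ret = A_ann·L/Q = 43.76 s
t_cycle = t_ext + t_ret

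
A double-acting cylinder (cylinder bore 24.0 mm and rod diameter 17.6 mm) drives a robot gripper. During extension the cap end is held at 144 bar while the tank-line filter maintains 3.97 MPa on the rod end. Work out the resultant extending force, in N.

Cap-side area A_cap = π/4 × (24.0 mm)² = 452.4 mm^2
Rod-side annular area A_ann = π/4 × (24.0² − 17.6²) = 209.1 mm^2
Net thrust = P_cap·A_cap − P_rod·A_ann = 6514 N − 830.1 N

F ≈ 5680 N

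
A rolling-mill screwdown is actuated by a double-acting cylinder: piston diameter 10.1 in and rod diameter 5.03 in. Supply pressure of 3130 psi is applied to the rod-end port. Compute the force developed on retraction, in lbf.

Rod-side annular area A_ann = π/4 × (10.1² − 5.03²) = 60.25 in^2
On retraction the pressure acts on the annular area (bore minus rod).
F = P × A_ann

F ≈ 1.89e5 lbf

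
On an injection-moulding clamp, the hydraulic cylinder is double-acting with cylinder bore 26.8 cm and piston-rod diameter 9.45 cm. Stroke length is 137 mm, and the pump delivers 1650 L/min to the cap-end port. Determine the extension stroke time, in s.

t ≈ 0.281 s

Cap-side area A_cap = π/4 × (26.8 cm)² = 564.1 cm^2
Swept volume V = A × L; t = V / Q = A·L / Q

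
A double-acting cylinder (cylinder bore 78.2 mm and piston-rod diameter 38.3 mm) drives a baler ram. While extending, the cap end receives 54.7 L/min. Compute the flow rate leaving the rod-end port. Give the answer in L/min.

Q_out ≈ 41.6 L/min

Cap-side area A_cap = π/4 × (78.2 mm)² = 4803 mm^2
Rod-side annular area A_ann = π/4 × (78.2² − 38.3²) = 3651 mm^2
Piston speed v = Q_in/A_cap; rod-end outflow Q_out = v × A_ann = Q_in × A_ann/A_cap.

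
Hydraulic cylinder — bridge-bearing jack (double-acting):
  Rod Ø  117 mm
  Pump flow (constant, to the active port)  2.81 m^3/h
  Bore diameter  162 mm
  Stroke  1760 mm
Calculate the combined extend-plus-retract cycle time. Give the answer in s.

t ≈ 68.7 s

Cap-side area A_cap = π/4 × (162 mm)² = 20610 mm^2
Rod-side annular area A_ann = π/4 × (162² − 117²) = 9861 mm^2
t_ext = A_cap·L/Q = 46.48 s
t_ret = A_ann·L/Q = 22.23 s
t_cycle = t_ext + t_ret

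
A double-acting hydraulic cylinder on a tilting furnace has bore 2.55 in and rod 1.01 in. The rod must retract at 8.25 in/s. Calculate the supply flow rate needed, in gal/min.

Q ≈ 9.23 gal/min

Rod-side annular area A_ann = π/4 × (2.55² − 1.01²) = 4.306 in^2
Q = A × v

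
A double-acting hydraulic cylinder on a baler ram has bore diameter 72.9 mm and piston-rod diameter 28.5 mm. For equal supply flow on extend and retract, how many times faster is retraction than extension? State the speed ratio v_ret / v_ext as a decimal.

Cap-side area A_cap = π/4 × (72.9 mm)² = 4174 mm^2
Rod-side annular area A_ann = π/4 × (72.9² − 28.5²) = 3536 mm^2
For equal Q, v ∝ 1/A, so v_ret/v_ext = A_cap/A_ann.

v_ret/v_ext ≈ 1.18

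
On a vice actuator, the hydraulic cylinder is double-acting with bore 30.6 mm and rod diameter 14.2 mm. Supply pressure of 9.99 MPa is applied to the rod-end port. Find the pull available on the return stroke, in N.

F ≈ 5760 N

Rod-side annular area A_ann = π/4 × (30.6² − 14.2²) = 577.0 mm^2
On retraction the pressure acts on the annular area (bore minus rod).
F = P × A_ann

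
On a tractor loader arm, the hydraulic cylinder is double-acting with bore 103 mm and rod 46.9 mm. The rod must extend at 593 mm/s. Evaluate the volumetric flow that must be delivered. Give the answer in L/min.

Q ≈ 296 L/min

Cap-side area A_cap = π/4 × (103 mm)² = 8332 mm^2
Q = A × v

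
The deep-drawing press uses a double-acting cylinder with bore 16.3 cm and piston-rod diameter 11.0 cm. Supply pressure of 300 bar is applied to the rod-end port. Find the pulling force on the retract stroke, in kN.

F ≈ 341 kN

Rod-side annular area A_ann = π/4 × (16.3² − 11.0²) = 113.6 cm^2
On retraction the pressure acts on the annular area (bore minus rod).
F = P × A_ann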